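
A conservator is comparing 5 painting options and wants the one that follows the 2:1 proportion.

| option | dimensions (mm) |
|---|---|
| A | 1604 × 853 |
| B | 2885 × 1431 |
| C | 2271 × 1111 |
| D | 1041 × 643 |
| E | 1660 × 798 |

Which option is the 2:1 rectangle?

B

Ratios (long/short): A ≈ 1.880; B ≈ 2.016; C ≈ 2.044; D ≈ 1.619; E ≈ 2.080.
2:1 ≈ 2.000; option B is nearest (Δ 0.016).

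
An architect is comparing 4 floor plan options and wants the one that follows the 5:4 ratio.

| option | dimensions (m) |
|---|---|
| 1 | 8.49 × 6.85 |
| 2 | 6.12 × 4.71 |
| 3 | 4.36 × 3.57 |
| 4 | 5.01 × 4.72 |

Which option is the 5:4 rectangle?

Target 5:4 ≈ 1.250.
1: 1.239 (Δ0.011)  2: 1.299 (Δ0.049)  3: 1.221 (Δ0.029)  4: 1.061 (Δ0.189)

1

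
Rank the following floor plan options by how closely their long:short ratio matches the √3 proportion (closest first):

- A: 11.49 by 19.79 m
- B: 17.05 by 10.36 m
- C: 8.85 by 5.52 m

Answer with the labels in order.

A, B, C

A: 19.79/11.49 ≈ 1.722 → |1.722 − 1.732| = 0.010
B: 17.05/10.36 ≈ 1.646 → |1.646 − 1.732| = 0.086
C: 8.85/5.52 ≈ 1.603 → |1.603 − 1.732| = 0.129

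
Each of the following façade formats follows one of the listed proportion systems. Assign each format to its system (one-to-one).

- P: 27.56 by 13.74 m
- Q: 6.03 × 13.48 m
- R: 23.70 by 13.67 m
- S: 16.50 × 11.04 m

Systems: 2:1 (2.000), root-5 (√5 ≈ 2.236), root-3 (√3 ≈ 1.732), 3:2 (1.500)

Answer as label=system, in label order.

P = 27.56/13.74 ≈ 2.006 → 2:1 (2.000)
Q = 13.48/6.03 ≈ 2.235 → root-5 (2.236)
R = 23.70/13.67 ≈ 1.734 → root-3 (1.732)
S = 16.50/11.04 ≈ 1.495 → 3:2 (1.500)

P=2:1, Q=root-5, R=root-3, S=3:2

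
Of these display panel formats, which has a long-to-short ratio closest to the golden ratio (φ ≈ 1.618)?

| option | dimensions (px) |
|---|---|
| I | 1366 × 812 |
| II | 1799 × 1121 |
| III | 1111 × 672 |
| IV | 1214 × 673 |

Target golden ratio ≈ 1.618.
I: 1.682 (Δ0.064)  II: 1.605 (Δ0.013)  III: 1.653 (Δ0.035)  IV: 1.804 (Δ0.186)

II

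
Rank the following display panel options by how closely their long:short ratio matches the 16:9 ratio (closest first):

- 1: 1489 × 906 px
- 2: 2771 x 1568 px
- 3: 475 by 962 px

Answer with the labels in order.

Ratios: 1 = 1489 / 906 ≈ 1.643; 2 = 2771 / 1568 ≈ 1.767; 3 = 962 / 475 ≈ 2.025.
|Δ from 1.778|: 1 0.135; 2 0.011; 3 0.247.

2, 1, 3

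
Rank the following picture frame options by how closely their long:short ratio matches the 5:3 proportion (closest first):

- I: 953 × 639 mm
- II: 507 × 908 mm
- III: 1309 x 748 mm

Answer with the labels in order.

I: 953/639 ≈ 1.491 → |1.491 − 1.667| = 0.176
II: 908/507 ≈ 1.791 → |1.791 − 1.667| = 0.124
III: 1309/748 ≈ 1.750 → |1.750 − 1.667| = 0.083

III, II, I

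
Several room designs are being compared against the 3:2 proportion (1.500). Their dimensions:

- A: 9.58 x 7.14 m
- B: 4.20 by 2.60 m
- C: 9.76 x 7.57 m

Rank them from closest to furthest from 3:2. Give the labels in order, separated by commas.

Ratios: A = 9.58 / 7.14 ≈ 1.342; B = 4.20 / 2.60 ≈ 1.615; C = 9.76 / 7.57 ≈ 1.289.
|Δ from 1.500|: A 0.158; B 0.115; C 0.211.

B, A, C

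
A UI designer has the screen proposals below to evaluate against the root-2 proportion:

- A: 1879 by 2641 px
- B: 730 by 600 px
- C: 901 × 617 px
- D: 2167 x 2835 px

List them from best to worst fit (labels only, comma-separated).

A: 2641/1879 ≈ 1.406 → |1.406 − 1.414| = 0.008
B: 730/600 ≈ 1.217 → |1.217 − 1.414| = 0.197
C: 901/617 ≈ 1.460 → |1.460 − 1.414| = 0.046
D: 2835/2167 ≈ 1.308 → |1.308 − 1.414| = 0.106

A, C, D, B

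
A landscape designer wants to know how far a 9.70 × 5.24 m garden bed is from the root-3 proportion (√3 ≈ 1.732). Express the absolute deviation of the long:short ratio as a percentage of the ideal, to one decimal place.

6.9%

Ratio = 9.70 / 5.24 ≈ 1.8511.
Ideal root-3 ≈ 1.7321. |1.8511 − 1.7321| / 1.7321 ≈ 6.87% → 6.9%.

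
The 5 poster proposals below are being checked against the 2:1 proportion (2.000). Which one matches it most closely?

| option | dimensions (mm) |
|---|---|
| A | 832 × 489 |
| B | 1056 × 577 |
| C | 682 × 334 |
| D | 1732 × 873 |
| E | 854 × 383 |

D

Target 2:1 ≈ 2.000.
A: 1.701 (Δ0.299)  B: 1.830 (Δ0.170)  C: 2.042 (Δ0.042)  D: 1.984 (Δ0.016)  E: 2.230 (Δ0.230)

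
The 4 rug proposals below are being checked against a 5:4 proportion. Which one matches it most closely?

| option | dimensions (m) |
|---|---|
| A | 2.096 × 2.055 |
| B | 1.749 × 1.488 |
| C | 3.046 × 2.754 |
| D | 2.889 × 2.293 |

Ratios (long/short): A ≈ 1.020; B ≈ 1.175; C ≈ 1.106; D ≈ 1.260.
5:4 ≈ 1.250; option D is nearest (Δ 0.010).

D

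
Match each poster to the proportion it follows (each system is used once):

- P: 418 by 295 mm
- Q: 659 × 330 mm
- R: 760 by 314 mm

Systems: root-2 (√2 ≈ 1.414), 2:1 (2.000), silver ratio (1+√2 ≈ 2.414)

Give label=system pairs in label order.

P=root-2, Q=2:1, R=silver ratio

P = 418/295 ≈ 1.417 → root-2 (1.414)
Q = 659/330 ≈ 1.997 → 2:1 (2.000)
R = 760/314 ≈ 2.420 → silver ratio (2.414)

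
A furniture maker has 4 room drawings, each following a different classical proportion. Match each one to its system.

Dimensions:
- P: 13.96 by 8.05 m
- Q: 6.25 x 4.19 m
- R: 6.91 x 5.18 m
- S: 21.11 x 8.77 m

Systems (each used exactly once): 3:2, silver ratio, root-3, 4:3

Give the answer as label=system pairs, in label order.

P=root-3, Q=3:2, R=4:3, S=silver ratio

Ratios: P ≈ 1.734; Q ≈ 1.492; R ≈ 1.334; S ≈ 2.407.
Targets: 3:2 ≈ 1.500; silver ratio ≈ 2.414; root-3 ≈ 1.732; 4:3 ≈ 1.333.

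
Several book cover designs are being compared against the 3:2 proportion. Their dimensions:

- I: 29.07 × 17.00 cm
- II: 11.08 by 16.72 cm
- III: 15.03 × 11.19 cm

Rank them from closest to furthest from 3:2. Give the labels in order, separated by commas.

II, III, I

Ratios: I = 29.07 / 17.00 ≈ 1.710; II = 16.72 / 11.08 ≈ 1.509; III = 15.03 / 11.19 ≈ 1.343.
|Δ from 1.500|: I 0.210; II 0.009; III 0.157.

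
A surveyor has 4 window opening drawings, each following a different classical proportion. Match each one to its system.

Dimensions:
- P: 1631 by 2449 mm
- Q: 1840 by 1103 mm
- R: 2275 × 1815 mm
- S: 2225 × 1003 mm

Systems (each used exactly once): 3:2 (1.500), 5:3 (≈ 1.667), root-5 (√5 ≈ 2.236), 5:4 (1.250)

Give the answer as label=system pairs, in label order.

P=3:2, Q=5:3, R=5:4, S=root-5

Ratios: P ≈ 1.502; Q ≈ 1.668; R ≈ 1.253; S ≈ 2.218.
Targets: 3:2 ≈ 1.500; 5:3 ≈ 1.667; root-5 ≈ 2.236; 5:4 ≈ 1.250.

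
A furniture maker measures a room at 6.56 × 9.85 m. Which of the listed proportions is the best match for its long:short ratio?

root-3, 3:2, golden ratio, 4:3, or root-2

Ratio = 9.85 / 6.56 ≈ 1.502.
Distances: root-3 1.732 (Δ 0.230); 3:2 1.500 (Δ 0.002); golden ratio 1.618 (Δ 0.116); 4:3 1.333 (Δ 0.169); root-2 1.414 (Δ 0.088).

3:2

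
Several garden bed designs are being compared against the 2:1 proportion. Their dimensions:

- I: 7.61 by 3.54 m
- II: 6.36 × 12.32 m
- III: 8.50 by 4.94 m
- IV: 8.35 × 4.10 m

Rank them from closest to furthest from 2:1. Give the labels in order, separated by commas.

Ratios: I = 7.61 / 3.54 ≈ 2.150; II = 12.32 / 6.36 ≈ 1.937; III = 8.50 / 4.94 ≈ 1.721; IV = 8.35 / 4.10 ≈ 2.037.
|Δ from 2.000|: I 0.150; II 0.063; III 0.279; IV 0.037.

IV, II, I, III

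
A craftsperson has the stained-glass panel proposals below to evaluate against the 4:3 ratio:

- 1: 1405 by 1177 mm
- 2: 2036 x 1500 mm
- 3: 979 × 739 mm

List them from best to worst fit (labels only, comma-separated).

Ratios: 1 = 1405 / 1177 ≈ 1.194; 2 = 2036 / 1500 ≈ 1.357; 3 = 979 / 739 ≈ 1.325.
|Δ from 1.333|: 1 0.139; 2 0.024; 3 0.008.

3, 2, 1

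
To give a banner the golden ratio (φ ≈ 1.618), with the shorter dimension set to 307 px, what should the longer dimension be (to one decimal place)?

496.7 px

golden ratio ≈ 1.61803.
Longer side = 307 × 1.61803 ≈ 496.735 → 496.7 px.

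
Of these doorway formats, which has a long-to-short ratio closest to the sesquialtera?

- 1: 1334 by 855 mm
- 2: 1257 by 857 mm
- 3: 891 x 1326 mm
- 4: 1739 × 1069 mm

Ratios (long/short): 1 ≈ 1.560; 2 ≈ 1.467; 3 ≈ 1.488; 4 ≈ 1.627.
3:2 ≈ 1.500; option 3 is nearest (Δ 0.012).

3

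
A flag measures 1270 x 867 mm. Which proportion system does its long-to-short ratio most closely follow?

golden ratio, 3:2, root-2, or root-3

3:2

Ratio = 1270 / 867 ≈ 1.465.
Distances: golden ratio 1.618 (Δ 0.153); 3:2 1.500 (Δ 0.035); root-2 1.414 (Δ 0.051); root-3 1.732 (Δ 0.267).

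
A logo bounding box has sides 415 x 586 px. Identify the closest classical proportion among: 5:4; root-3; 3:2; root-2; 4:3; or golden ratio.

586/415 ≈ 1.412. Nearest candidates are root-2 (1.414, off by 0.002) and 4:3 (1.333, off by 0.079).

root-2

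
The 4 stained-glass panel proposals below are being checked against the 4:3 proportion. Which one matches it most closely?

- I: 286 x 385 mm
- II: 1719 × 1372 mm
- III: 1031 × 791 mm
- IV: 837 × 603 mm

I

Ratios (long/short): I ≈ 1.346; II ≈ 1.253; III ≈ 1.303; IV ≈ 1.388.
4:3 ≈ 1.333; option I is nearest (Δ 0.013).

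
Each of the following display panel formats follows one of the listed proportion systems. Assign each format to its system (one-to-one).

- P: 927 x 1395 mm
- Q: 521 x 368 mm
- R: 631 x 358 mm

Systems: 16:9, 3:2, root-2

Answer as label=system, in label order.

P=3:2, Q=root-2, R=16:9

P = 1395/927 ≈ 1.505 → 3:2 (1.500)
Q = 521/368 ≈ 1.416 → root-2 (1.414)
R = 631/358 ≈ 1.763 → 16:9 (1.778)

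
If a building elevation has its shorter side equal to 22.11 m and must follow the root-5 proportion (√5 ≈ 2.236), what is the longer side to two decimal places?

root-5 ≈ 2.23607.
Longer side = 22.11 × 2.23607 ≈ 49.4395 → 49.44 m.

49.44 m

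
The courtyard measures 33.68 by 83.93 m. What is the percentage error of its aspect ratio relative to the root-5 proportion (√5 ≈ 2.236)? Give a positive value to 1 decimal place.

Ratio = 83.93 / 33.68 ≈ 2.4920.
Ideal root-5 ≈ 2.2361. |2.4920 − 2.2361| / 2.2361 ≈ 11.44% → 11.4%.

11.4%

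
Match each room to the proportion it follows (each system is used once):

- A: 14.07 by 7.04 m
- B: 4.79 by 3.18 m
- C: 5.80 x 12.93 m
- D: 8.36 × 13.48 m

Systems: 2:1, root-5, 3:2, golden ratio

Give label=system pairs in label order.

A = 14.07/7.04 ≈ 1.999 → 2:1 (2.000)
B = 4.79/3.18 ≈ 1.506 → 3:2 (1.500)
C = 12.93/5.80 ≈ 2.229 → root-5 (2.236)
D = 13.48/8.36 ≈ 1.612 → golden ratio (1.618)

A=2:1, B=3:2, C=root-5, D=golden ratio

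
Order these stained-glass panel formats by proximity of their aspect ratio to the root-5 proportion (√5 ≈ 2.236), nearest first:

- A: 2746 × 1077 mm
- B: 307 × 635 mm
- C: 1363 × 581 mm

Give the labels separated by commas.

Ratios: A = 2746 / 1077 ≈ 2.550; B = 635 / 307 ≈ 2.068; C = 1363 / 581 ≈ 2.346.
|Δ from 2.236|: A 0.314; B 0.168; C 0.110.

C, B, A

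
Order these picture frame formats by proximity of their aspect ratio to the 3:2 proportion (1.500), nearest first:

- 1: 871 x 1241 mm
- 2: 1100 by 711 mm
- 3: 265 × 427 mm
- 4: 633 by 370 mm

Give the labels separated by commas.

Ratios: 1 = 1241 / 871 ≈ 1.425; 2 = 1100 / 711 ≈ 1.547; 3 = 427 / 265 ≈ 1.611; 4 = 633 / 370 ≈ 1.711.
|Δ from 1.500|: 1 0.075; 2 0.047; 3 0.111; 4 0.211.

2, 1, 3, 4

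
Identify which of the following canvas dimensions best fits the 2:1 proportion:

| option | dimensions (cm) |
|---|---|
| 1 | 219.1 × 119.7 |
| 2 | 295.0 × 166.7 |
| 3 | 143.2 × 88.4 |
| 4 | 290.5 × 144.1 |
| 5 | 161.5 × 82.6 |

4

Ratios (long/short): 1 ≈ 1.830; 2 ≈ 1.770; 3 ≈ 1.620; 4 ≈ 2.016; 5 ≈ 1.955.
2:1 ≈ 2.000; option 4 is nearest (Δ 0.016).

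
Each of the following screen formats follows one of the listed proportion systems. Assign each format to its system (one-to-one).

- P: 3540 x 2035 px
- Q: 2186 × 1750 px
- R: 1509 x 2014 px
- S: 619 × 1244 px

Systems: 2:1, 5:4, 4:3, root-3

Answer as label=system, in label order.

Ratios: P ≈ 1.740; Q ≈ 1.249; R ≈ 1.335; S ≈ 2.010.
Targets: 2:1 ≈ 2.000; 5:4 ≈ 1.250; 4:3 ≈ 1.333; root-3 ≈ 1.732.

P=root-3, Q=5:4, R=4:3, S=2:1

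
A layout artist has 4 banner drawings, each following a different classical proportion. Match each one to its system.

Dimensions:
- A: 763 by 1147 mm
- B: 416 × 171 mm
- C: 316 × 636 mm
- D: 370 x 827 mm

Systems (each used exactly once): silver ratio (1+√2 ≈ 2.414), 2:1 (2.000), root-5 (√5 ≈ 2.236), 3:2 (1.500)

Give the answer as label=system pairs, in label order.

A=3:2, B=silver ratio, C=2:1, D=root-5

Ratios: A ≈ 1.503; B ≈ 2.433; C ≈ 2.013; D ≈ 2.235.
Targets: silver ratio ≈ 2.414; 2:1 ≈ 2.000; root-5 ≈ 2.236; 3:2 ≈ 1.500.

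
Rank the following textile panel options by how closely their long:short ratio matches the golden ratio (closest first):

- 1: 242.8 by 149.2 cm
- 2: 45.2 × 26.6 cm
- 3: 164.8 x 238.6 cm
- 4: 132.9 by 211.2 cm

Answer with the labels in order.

Ratios: 1 = 242.8 / 149.2 ≈ 1.627; 2 = 45.2 / 26.6 ≈ 1.699; 3 = 238.6 / 164.8 ≈ 1.448; 4 = 211.2 / 132.9 ≈ 1.589.
|Δ from 1.618|: 1 0.009; 2 0.081; 3 0.170; 4 0.029.

1, 4, 2, 3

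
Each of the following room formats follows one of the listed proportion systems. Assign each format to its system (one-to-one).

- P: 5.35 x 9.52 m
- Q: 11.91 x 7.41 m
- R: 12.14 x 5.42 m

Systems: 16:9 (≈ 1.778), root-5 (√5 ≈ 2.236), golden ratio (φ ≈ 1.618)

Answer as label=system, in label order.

Ratios: P ≈ 1.779; Q ≈ 1.607; R ≈ 2.240.
Targets: 16:9 ≈ 1.778; root-5 ≈ 2.236; golden ratio ≈ 1.618.

P=16:9, Q=golden ratio, R=root-5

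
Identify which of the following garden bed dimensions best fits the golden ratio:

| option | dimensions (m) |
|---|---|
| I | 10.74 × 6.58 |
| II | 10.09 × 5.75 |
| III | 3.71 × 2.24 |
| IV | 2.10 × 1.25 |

Target golden ratio ≈ 1.618.
I: 1.632 (Δ0.014)  II: 1.755 (Δ0.137)  III: 1.656 (Δ0.038)  IV: 1.680 (Δ0.062)

I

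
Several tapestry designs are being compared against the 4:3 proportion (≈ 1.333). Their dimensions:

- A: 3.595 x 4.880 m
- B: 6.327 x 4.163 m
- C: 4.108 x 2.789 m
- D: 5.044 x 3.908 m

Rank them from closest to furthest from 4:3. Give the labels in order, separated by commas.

A, D, C, B

A: 4.880/3.595 ≈ 1.357 → |1.357 − 1.333| = 0.024
B: 6.327/4.163 ≈ 1.520 → |1.520 − 1.333| = 0.187
C: 4.108/2.789 ≈ 1.473 → |1.473 − 1.333| = 0.140
D: 5.044/3.908 ≈ 1.291 → |1.291 − 1.333| = 0.042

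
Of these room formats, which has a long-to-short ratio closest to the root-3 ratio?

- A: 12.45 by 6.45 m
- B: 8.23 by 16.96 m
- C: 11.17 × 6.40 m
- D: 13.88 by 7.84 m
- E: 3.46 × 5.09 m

Target root-3 ≈ 1.732.
A: 1.930 (Δ0.198)  B: 2.061 (Δ0.329)  C: 1.745 (Δ0.013)  D: 1.770 (Δ0.038)  E: 1.471 (Δ0.261)

C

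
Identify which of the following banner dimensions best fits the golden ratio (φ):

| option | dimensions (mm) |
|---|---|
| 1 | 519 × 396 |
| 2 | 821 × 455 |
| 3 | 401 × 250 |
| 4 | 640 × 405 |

Target golden ratio ≈ 1.618.
1: 1.311 (Δ0.307)  2: 1.804 (Δ0.186)  3: 1.604 (Δ0.014)  4: 1.580 (Δ0.038)

3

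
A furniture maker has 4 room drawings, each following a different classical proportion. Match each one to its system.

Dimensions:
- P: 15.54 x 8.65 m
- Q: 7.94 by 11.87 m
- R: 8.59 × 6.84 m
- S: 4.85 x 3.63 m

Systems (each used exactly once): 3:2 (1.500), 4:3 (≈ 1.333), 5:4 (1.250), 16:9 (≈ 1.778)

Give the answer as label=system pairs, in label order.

P=16:9, Q=3:2, R=5:4, S=4:3

Ratios: P ≈ 1.797; Q ≈ 1.495; R ≈ 1.256; S ≈ 1.336.
Targets: 3:2 ≈ 1.500; 4:3 ≈ 1.333; 5:4 ≈ 1.250; 16:9 ≈ 1.778.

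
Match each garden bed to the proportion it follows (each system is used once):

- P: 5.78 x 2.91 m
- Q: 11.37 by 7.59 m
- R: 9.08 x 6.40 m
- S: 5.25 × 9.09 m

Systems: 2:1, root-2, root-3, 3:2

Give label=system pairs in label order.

P = 5.78/2.91 ≈ 1.986 → 2:1 (2.000)
Q = 11.37/7.59 ≈ 1.498 → 3:2 (1.500)
R = 9.08/6.40 ≈ 1.419 → root-2 (1.414)
S = 9.09/5.25 ≈ 1.731 → root-3 (1.732)

P=2:1, Q=3:2, R=root-2, S=root-3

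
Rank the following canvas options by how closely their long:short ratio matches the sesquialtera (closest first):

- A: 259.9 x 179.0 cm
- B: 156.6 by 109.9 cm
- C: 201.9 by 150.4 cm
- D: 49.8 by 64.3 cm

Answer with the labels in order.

Ratios: A = 259.9 / 179.0 ≈ 1.452; B = 156.6 / 109.9 ≈ 1.425; C = 201.9 / 150.4 ≈ 1.342; D = 64.3 / 49.8 ≈ 1.291.
|Δ from 1.500|: A 0.048; B 0.075; C 0.158; D 0.209.

A, B, C, D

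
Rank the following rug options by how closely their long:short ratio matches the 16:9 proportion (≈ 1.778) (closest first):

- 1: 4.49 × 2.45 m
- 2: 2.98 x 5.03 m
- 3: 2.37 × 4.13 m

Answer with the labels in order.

1: 4.49/2.45 ≈ 1.833 → |1.833 − 1.778| = 0.055
2: 5.03/2.98 ≈ 1.688 → |1.688 − 1.778| = 0.090
3: 4.13/2.37 ≈ 1.743 → |1.743 − 1.778| = 0.035

3, 1, 2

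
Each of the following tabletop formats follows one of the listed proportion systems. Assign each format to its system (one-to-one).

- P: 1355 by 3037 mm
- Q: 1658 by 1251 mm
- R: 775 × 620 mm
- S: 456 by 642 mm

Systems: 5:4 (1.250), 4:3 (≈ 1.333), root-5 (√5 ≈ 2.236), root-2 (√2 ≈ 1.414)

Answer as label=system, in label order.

Ratios: P ≈ 2.241; Q ≈ 1.325; R ≈ 1.250; S ≈ 1.408.
Targets: 5:4 ≈ 1.250; 4:3 ≈ 1.333; root-5 ≈ 2.236; root-2 ≈ 1.414.

P=root-5, Q=4:3, R=5:4, S=root-2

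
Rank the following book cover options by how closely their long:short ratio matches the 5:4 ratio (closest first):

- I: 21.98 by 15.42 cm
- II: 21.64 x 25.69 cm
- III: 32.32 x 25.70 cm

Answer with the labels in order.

Ratios: I = 21.98 / 15.42 ≈ 1.425; II = 25.69 / 21.64 ≈ 1.187; III = 32.32 / 25.70 ≈ 1.258.
|Δ from 1.250|: I 0.175; II 0.063; III 0.008.

III, II, I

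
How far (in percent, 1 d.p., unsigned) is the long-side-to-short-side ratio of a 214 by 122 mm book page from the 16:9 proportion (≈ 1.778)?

Ratio = 214 / 122 ≈ 1.7541.
Ideal 16:9 ≈ 1.7778. |1.7541 − 1.7778| / 1.7778 ≈ 1.33% → 1.3%.

1.3%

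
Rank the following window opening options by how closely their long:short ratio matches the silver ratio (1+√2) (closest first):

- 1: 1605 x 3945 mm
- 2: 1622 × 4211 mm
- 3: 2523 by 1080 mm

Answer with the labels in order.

1, 3, 2

Ratios: 1 = 3945 / 1605 ≈ 2.458; 2 = 4211 / 1622 ≈ 2.596; 3 = 2523 / 1080 ≈ 2.336.
|Δ from 2.414|: 1 0.044; 2 0.182; 3 0.078.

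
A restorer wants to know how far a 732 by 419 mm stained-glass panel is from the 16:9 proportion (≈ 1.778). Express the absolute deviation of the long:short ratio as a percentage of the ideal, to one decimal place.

Ratio = 732 / 419 ≈ 1.7470.
Ideal 16:9 ≈ 1.7778. |1.7470 − 1.7778| / 1.7778 ≈ 1.73% → 1.7%.

1.7%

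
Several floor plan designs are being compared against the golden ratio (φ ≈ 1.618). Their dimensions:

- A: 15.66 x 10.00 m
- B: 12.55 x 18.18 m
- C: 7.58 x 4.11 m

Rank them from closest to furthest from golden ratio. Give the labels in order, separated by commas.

A: 15.66/10.00 ≈ 1.566 → |1.566 − 1.618| = 0.052
B: 18.18/12.55 ≈ 1.449 → |1.449 − 1.618| = 0.169
C: 7.58/4.11 ≈ 1.844 → |1.844 − 1.618| = 0.226

A, B, C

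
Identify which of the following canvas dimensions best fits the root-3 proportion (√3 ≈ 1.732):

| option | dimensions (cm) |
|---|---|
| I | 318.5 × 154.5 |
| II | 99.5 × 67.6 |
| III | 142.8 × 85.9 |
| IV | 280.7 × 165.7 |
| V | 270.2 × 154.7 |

V

Ratios (long/short): I ≈ 2.061; II ≈ 1.472; III ≈ 1.662; IV ≈ 1.694; V ≈ 1.747.
root-3 ≈ 1.732; option V is nearest (Δ 0.015).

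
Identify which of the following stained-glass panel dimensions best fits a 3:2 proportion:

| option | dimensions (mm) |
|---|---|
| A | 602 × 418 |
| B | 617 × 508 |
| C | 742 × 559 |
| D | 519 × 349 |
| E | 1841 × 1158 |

D

Ratios (long/short): A ≈ 1.440; B ≈ 1.215; C ≈ 1.327; D ≈ 1.487; E ≈ 1.590.
3:2 ≈ 1.500; option D is nearest (Δ 0.013).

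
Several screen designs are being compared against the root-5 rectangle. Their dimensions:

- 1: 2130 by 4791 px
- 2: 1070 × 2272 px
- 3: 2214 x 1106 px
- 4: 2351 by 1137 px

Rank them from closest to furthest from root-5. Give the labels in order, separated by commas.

Ratios: 1 = 4791 / 2130 ≈ 2.249; 2 = 2272 / 1070 ≈ 2.123; 3 = 2214 / 1106 ≈ 2.002; 4 = 2351 / 1137 ≈ 2.068.
|Δ from 2.236|: 1 0.013; 2 0.113; 3 0.234; 4 0.168.

1, 2, 4, 3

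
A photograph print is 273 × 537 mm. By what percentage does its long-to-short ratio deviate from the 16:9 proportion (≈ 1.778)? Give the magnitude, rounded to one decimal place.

10.6%

Ratio = 537 / 273 ≈ 1.9670.
Ideal 16:9 ≈ 1.7778. |1.9670 − 1.7778| / 1.7778 ≈ 10.64% → 10.6%.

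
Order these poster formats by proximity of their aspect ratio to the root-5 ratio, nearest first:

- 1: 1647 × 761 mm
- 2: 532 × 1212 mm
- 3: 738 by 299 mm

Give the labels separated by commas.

1: 1647/761 ≈ 2.164 → |2.164 − 2.236| = 0.072
2: 1212/532 ≈ 2.278 → |2.278 − 2.236| = 0.042
3: 738/299 ≈ 2.468 → |2.468 − 2.236| = 0.232

2, 1, 3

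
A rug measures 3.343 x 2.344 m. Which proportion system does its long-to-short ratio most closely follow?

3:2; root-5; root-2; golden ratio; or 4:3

3.343/2.344 ≈ 1.426. Nearest candidates are root-2 (1.414, off by 0.012) and 3:2 (1.500, off by 0.074).

root-2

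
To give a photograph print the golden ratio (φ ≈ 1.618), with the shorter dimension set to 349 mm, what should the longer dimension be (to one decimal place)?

564.7 mm

golden ratio ≈ 1.61803.
Longer side = 349 × 1.61803 ≈ 564.692 → 564.7 mm.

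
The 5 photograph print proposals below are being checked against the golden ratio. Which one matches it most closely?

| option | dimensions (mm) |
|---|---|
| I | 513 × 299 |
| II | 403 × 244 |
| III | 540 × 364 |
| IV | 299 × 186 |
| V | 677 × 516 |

IV

Ratios (long/short): I ≈ 1.716; II ≈ 1.652; III ≈ 1.484; IV ≈ 1.608; V ≈ 1.312.
golden ratio ≈ 1.618; option IV is nearest (Δ 0.010).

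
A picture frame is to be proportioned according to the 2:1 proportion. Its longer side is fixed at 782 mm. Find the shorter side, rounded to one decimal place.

391.0 mm

2:1 = 2.00000.
Shorter side = 782 ÷ 2.00000 ≈ 391.000 → 391.0 mm.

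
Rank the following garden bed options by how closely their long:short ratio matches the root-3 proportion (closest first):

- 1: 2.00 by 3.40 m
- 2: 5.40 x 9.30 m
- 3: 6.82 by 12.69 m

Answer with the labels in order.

2, 1, 3

Ratios: 1 = 3.40 / 2.00 ≈ 1.700; 2 = 9.30 / 5.40 ≈ 1.722; 3 = 12.69 / 6.82 ≈ 1.861.
|Δ from 1.732|: 1 0.032; 2 0.010; 3 0.129.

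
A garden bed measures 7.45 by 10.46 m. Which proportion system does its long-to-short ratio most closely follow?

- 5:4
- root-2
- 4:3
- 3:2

10.46/7.45 ≈ 1.404. Nearest candidates are root-2 (1.414, off by 0.010) and 4:3 (1.333, off by 0.071).

root-2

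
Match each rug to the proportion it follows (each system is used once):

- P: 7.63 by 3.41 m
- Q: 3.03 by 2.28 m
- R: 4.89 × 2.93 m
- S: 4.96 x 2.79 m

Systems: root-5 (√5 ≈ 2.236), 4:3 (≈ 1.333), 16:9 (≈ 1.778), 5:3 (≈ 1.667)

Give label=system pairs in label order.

P=root-5, Q=4:3, R=5:3, S=16:9

P = 7.63/3.41 ≈ 2.238 → root-5 (2.236)
Q = 3.03/2.28 ≈ 1.329 → 4:3 (1.333)
R = 4.89/2.93 ≈ 1.669 → 5:3 (1.667)
S = 4.96/2.79 ≈ 1.778 → 16:9 (1.778)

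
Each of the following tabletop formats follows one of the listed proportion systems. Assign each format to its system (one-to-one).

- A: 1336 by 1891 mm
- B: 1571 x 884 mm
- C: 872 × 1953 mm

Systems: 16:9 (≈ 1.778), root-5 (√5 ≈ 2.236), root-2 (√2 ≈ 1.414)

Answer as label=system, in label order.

Ratios: A ≈ 1.415; B ≈ 1.777; C ≈ 2.240.
Targets: 16:9 ≈ 1.778; root-5 ≈ 2.236; root-2 ≈ 1.414.

A=root-2, B=16:9, C=root-5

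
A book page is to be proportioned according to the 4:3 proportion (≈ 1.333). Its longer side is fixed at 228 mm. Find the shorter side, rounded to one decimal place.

171.0 mm

4:3 ≈ 1.33333.
Shorter side = 228 ÷ 1.33333 ≈ 171.000 → 171.0 mm.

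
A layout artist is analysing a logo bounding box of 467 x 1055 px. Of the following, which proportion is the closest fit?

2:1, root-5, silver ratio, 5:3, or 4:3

root-5

Ratio = 1055 / 467 ≈ 2.259.
Distances: 2:1 2.000 (Δ 0.259); root-5 2.236 (Δ 0.023); silver ratio 2.414 (Δ 0.155); 5:3 1.667 (Δ 0.592); 4:3 1.333 (Δ 0.926).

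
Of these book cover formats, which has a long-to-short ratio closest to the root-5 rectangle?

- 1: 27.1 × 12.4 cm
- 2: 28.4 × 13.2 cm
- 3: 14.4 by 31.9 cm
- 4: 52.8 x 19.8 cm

3

Ratios (long/short): 1 ≈ 2.185; 2 ≈ 2.152; 3 ≈ 2.215; 4 ≈ 2.667.
root-5 ≈ 2.236; option 3 is nearest (Δ 0.021).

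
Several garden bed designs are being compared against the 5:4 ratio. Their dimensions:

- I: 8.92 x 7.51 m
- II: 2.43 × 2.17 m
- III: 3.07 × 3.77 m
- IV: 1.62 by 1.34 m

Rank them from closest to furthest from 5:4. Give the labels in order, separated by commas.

I: 8.92/7.51 ≈ 1.188 → |1.188 − 1.250| = 0.062
II: 2.43/2.17 ≈ 1.120 → |1.120 − 1.250| = 0.130
III: 3.77/3.07 ≈ 1.228 → |1.228 − 1.250| = 0.022
IV: 1.62/1.34 ≈ 1.209 → |1.209 − 1.250| = 0.041

III, IV, I, II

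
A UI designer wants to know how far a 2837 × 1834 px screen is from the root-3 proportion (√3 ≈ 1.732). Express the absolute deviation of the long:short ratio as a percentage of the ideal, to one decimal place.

Ratio = 2837 / 1834 ≈ 1.5469.
Ideal root-3 ≈ 1.7321. |1.5469 − 1.7321| / 1.7321 ≈ 10.69% → 10.7%.

10.7%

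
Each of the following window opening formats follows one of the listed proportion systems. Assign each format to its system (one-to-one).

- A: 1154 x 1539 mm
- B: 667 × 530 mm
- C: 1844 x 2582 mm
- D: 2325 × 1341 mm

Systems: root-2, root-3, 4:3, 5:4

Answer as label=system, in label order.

A = 1539/1154 ≈ 1.334 → 4:3 (1.333)
B = 667/530 ≈ 1.258 → 5:4 (1.250)
C = 2582/1844 ≈ 1.400 → root-2 (1.414)
D = 2325/1341 ≈ 1.734 → root-3 (1.732)

A=4:3, B=5:4, C=root-2, D=root-3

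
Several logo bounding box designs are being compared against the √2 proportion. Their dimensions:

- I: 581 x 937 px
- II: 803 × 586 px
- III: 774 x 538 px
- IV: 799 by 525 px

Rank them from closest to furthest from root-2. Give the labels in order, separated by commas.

Ratios: I = 937 / 581 ≈ 1.613; II = 803 / 586 ≈ 1.370; III = 774 / 538 ≈ 1.439; IV = 799 / 525 ≈ 1.522.
|Δ from 1.414|: I 0.199; II 0.044; III 0.025; IV 0.108.

III, II, IV, I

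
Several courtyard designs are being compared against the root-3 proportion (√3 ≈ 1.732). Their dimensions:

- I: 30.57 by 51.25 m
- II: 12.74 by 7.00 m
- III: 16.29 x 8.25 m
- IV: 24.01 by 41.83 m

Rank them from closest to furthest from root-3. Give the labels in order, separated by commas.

IV, I, II, III

I: 51.25/30.57 ≈ 1.676 → |1.676 − 1.732| = 0.056
II: 12.74/7.00 ≈ 1.820 → |1.820 − 1.732| = 0.088
III: 16.29/8.25 ≈ 1.975 → |1.975 − 1.732| = 0.243
IV: 41.83/24.01 ≈ 1.742 → |1.742 − 1.732| = 0.010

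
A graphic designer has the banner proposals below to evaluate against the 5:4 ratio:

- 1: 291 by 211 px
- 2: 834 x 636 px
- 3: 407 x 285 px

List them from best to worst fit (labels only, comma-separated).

1: 291/211 ≈ 1.379 → |1.379 − 1.250| = 0.129
2: 834/636 ≈ 1.311 → |1.311 − 1.250| = 0.061
3: 407/285 ≈ 1.428 → |1.428 − 1.250| = 0.178

2, 1, 3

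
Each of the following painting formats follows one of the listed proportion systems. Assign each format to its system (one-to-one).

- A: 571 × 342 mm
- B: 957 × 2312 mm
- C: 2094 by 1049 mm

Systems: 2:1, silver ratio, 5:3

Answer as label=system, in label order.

A=5:3, B=silver ratio, C=2:1

A = 571/342 ≈ 1.670 → 5:3 (1.667)
B = 2312/957 ≈ 2.416 → silver ratio (2.414)
C = 2094/1049 ≈ 1.996 → 2:1 (2.000)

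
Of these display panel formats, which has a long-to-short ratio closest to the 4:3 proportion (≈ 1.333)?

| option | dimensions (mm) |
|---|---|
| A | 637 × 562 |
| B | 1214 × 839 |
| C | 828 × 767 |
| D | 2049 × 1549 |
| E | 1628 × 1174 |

Ratios (long/short): A ≈ 1.133; B ≈ 1.447; C ≈ 1.080; D ≈ 1.323; E ≈ 1.387.
4:3 ≈ 1.333; option D is nearest (Δ 0.010).

D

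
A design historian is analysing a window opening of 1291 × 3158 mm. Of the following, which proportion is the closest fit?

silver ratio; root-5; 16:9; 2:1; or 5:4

3158/1291 ≈ 2.446. Nearest candidates are silver ratio (2.414, off by 0.032) and root-5 (2.236, off by 0.210).

silver ratio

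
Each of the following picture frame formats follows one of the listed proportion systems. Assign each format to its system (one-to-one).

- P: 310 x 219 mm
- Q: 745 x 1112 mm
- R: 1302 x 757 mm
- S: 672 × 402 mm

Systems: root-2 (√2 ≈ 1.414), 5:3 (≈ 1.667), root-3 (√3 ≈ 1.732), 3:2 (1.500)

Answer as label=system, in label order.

P=root-2, Q=3:2, R=root-3, S=5:3

P = 310/219 ≈ 1.416 → root-2 (1.414)
Q = 1112/745 ≈ 1.493 → 3:2 (1.500)
R = 1302/757 ≈ 1.720 → root-3 (1.732)
S = 672/402 ≈ 1.672 → 5:3 (1.667)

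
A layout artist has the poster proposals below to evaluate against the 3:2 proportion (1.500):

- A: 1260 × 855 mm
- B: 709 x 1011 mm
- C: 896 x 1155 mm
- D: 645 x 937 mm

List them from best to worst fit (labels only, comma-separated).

A, D, B, C

Ratios: A = 1260 / 855 ≈ 1.474; B = 1011 / 709 ≈ 1.426; C = 1155 / 896 ≈ 1.289; D = 937 / 645 ≈ 1.453.
|Δ from 1.500|: A 0.026; B 0.074; C 0.211; D 0.047.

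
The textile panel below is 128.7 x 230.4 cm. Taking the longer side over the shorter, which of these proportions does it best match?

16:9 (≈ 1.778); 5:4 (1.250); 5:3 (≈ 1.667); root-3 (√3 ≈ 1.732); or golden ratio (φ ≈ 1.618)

16:9

Ratio = 230.4 / 128.7 ≈ 1.790.
Distances: 16:9 1.778 (Δ 0.012); 5:4 1.250 (Δ 0.540); 5:3 1.667 (Δ 0.123); root-3 1.732 (Δ 0.058); golden ratio 1.618 (Δ 0.172).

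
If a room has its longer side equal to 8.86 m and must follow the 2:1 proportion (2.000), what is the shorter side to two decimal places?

2:1 = 2.00000.
Shorter side = 8.86 ÷ 2.00000 ≈ 4.4300 → 4.43 m.

4.43 m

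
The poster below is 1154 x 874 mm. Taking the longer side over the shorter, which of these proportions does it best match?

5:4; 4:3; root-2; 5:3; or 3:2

4:3

1154/874 ≈ 1.320. Nearest candidates are 4:3 (1.333, off by 0.013) and 5:4 (1.250, off by 0.070).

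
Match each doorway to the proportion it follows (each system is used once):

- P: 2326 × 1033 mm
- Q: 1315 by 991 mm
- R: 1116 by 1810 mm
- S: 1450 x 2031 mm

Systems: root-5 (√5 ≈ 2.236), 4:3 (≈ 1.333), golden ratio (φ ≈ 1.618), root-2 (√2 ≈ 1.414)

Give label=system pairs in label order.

P = 2326/1033 ≈ 2.252 → root-5 (2.236)
Q = 1315/991 ≈ 1.327 → 4:3 (1.333)
R = 1810/1116 ≈ 1.622 → golden ratio (1.618)
S = 2031/1450 ≈ 1.401 → root-2 (1.414)

P=root-5, Q=4:3, R=golden ratio, S=root-2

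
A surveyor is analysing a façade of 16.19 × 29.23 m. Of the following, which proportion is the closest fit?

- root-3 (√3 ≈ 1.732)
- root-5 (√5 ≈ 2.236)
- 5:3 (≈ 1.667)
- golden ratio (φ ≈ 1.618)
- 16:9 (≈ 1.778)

29.23/16.19 ≈ 1.805. Nearest candidates are 16:9 (1.778, off by 0.027) and root-3 (1.732, off by 0.073).

16:9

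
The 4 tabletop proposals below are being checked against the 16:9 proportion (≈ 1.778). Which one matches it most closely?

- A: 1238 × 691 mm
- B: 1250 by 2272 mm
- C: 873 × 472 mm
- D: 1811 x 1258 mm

Target 16:9 ≈ 1.778.
A: 1.792 (Δ0.014)  B: 1.818 (Δ0.040)  C: 1.850 (Δ0.072)  D: 1.440 (Δ0.338)

A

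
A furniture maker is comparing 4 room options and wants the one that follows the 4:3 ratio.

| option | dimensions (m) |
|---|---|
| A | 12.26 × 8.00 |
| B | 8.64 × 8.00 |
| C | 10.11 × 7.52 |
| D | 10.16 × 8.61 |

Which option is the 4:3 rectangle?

C

Target 4:3 ≈ 1.333.
A: 1.532 (Δ0.199)  B: 1.080 (Δ0.253)  C: 1.344 (Δ0.011)  D: 1.180 (Δ0.153)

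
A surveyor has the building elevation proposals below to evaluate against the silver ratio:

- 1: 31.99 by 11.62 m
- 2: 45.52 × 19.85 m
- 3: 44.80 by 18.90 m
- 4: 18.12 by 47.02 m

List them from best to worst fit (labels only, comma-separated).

3, 2, 4, 1

Ratios: 1 = 31.99 / 11.62 ≈ 2.753; 2 = 45.52 / 19.85 ≈ 2.293; 3 = 44.80 / 18.90 ≈ 2.370; 4 = 47.02 / 18.12 ≈ 2.595.
|Δ from 2.414|: 1 0.339; 2 0.121; 3 0.044; 4 0.181.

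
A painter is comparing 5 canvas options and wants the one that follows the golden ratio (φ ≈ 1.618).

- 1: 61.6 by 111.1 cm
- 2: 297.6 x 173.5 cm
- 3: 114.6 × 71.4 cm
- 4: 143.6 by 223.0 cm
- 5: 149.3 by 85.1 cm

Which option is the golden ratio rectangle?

Target golden ratio ≈ 1.618.
1: 1.804 (Δ0.186)  2: 1.715 (Δ0.097)  3: 1.605 (Δ0.013)  4: 1.553 (Δ0.065)  5: 1.754 (Δ0.136)

3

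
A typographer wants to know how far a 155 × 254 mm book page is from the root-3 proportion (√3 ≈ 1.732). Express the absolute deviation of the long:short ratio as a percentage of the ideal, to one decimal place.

5.4%

Ratio = 254 / 155 ≈ 1.6387.
Ideal root-3 ≈ 1.7321. |1.6387 − 1.7321| / 1.7321 ≈ 5.39% → 5.4%.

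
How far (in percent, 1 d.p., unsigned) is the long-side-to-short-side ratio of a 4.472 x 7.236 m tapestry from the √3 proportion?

Ratio = 7.236 / 4.472 ≈ 1.6181.
Ideal root-3 ≈ 1.7321. |1.6181 − 1.7321| / 1.7321 ≈ 6.58% → 6.6%.

6.6%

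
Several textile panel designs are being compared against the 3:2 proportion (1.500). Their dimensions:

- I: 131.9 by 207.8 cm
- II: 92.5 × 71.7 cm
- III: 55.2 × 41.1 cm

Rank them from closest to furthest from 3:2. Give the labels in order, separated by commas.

I, III, II

I: 207.8/131.9 ≈ 1.575 → |1.575 − 1.500| = 0.075
II: 92.5/71.7 ≈ 1.290 → |1.290 − 1.500| = 0.210
III: 55.2/41.1 ≈ 1.343 → |1.343 − 1.500| = 0.157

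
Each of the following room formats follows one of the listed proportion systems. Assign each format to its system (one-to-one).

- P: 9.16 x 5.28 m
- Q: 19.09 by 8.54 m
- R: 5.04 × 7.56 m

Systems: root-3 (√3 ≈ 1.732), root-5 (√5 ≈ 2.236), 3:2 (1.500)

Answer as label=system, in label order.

P = 9.16/5.28 ≈ 1.735 → root-3 (1.732)
Q = 19.09/8.54 ≈ 2.235 → root-5 (2.236)
R = 7.56/5.04 ≈ 1.500 → 3:2 (1.500)

P=root-3, Q=root-5, R=3:2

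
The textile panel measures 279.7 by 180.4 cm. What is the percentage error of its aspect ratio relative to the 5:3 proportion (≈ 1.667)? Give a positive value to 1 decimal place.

Ratio = 279.7 / 180.4 ≈ 1.5504.
Ideal 5:3 ≈ 1.6667. |1.5504 − 1.6667| / 1.6667 ≈ 6.98% → 7.0%.

7.0%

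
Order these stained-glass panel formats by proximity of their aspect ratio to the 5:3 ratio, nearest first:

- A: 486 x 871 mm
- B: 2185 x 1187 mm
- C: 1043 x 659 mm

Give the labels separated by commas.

C, A, B

A: 871/486 ≈ 1.792 → |1.792 − 1.667| = 0.125
B: 2185/1187 ≈ 1.841 → |1.841 − 1.667| = 0.174
C: 1043/659 ≈ 1.583 → |1.583 − 1.667| = 0.084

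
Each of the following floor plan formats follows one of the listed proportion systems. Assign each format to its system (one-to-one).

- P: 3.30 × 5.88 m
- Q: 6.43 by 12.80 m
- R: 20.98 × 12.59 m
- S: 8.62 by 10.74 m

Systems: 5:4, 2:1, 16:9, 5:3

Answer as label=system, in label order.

P=16:9, Q=2:1, R=5:3, S=5:4

P = 5.88/3.30 ≈ 1.782 → 16:9 (1.778)
Q = 12.80/6.43 ≈ 1.991 → 2:1 (2.000)
R = 20.98/12.59 ≈ 1.666 → 5:3 (1.667)
S = 10.74/8.62 ≈ 1.246 → 5:4 (1.250)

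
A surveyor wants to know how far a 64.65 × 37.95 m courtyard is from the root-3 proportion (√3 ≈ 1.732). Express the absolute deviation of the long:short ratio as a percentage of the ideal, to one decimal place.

1.6%

Ratio = 64.65 / 37.95 ≈ 1.7036.
Ideal root-3 ≈ 1.7321. |1.7036 − 1.7321| / 1.7321 ≈ 1.65% → 1.6%.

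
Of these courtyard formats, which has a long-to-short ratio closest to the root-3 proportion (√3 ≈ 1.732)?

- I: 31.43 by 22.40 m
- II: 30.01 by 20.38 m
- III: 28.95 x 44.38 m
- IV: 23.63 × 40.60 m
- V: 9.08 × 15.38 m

IV

Target root-3 ≈ 1.732.
I: 1.403 (Δ0.329)  II: 1.473 (Δ0.259)  III: 1.533 (Δ0.199)  IV: 1.718 (Δ0.014)  V: 1.694 (Δ0.038)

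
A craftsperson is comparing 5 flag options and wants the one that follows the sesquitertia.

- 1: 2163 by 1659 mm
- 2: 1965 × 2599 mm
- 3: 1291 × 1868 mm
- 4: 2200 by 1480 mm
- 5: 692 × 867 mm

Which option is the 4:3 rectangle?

Target 4:3 ≈ 1.333.
1: 1.304 (Δ0.029)  2: 1.323 (Δ0.010)  3: 1.447 (Δ0.114)  4: 1.486 (Δ0.153)  5: 1.253 (Δ0.080)

2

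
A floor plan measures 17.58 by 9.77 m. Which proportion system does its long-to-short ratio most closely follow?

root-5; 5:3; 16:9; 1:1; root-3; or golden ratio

17.58/9.77 ≈ 1.799. Nearest candidates are 16:9 (1.778, off by 0.021) and root-3 (1.732, off by 0.067).

16:9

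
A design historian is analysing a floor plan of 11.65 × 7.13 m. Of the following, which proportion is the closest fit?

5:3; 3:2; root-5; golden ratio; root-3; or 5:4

golden ratio

11.65/7.13 ≈ 1.634. Nearest candidates are golden ratio (1.618, off by 0.016) and 5:3 (1.667, off by 0.033).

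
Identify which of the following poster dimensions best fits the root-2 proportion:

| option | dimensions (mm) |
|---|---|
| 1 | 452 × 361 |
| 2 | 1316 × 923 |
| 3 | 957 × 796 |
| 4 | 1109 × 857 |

2

Target root-2 ≈ 1.414.
1: 1.252 (Δ0.162)  2: 1.426 (Δ0.012)  3: 1.202 (Δ0.212)  4: 1.294 (Δ0.120)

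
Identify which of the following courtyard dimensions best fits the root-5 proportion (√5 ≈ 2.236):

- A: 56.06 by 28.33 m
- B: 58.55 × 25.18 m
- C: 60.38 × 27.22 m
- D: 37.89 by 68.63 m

C

Target root-5 ≈ 2.236.
A: 1.979 (Δ0.257)  B: 2.325 (Δ0.089)  C: 2.218 (Δ0.018)  D: 1.811 (Δ0.425)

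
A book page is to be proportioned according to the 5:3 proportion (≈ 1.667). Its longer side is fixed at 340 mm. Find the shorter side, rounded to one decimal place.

204.0 mm

5:3 ≈ 1.66667.
Shorter side = 340 ÷ 1.66667 ≈ 204.000 → 204.0 mm.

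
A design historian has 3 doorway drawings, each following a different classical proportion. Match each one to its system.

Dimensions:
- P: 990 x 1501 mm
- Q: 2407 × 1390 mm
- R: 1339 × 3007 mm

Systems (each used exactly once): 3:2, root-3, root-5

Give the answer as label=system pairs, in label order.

P=3:2, Q=root-3, R=root-5

Ratios: P ≈ 1.516; Q ≈ 1.732; R ≈ 2.246.
Targets: 3:2 ≈ 1.500; root-3 ≈ 1.732; root-5 ≈ 2.236.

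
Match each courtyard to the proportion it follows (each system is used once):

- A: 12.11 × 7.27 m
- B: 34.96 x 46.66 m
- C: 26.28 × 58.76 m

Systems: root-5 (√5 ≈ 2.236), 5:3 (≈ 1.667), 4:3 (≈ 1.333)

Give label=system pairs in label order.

A=5:3, B=4:3, C=root-5

Ratios: A ≈ 1.666; B ≈ 1.335; C ≈ 2.236.
Targets: root-5 ≈ 2.236; 5:3 ≈ 1.667; 4:3 ≈ 1.333.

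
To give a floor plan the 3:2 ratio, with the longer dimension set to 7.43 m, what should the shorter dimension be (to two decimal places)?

4.95 m

3:2 = 1.50000.
Shorter side = 7.43 ÷ 1.50000 ≈ 4.9533 → 4.95 m.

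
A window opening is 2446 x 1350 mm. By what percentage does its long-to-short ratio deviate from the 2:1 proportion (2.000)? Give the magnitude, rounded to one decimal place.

Ratio = 2446 / 1350 ≈ 1.8119.
Ideal 2:1 = 2.0000. |1.8119 − 2.0000| / 2.0000 ≈ 9.40% → 9.4%.

9.4%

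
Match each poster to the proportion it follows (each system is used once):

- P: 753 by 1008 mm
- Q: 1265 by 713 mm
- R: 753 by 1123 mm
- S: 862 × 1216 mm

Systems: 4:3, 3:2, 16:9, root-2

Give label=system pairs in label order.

Ratios: P ≈ 1.339; Q ≈ 1.774; R ≈ 1.491; S ≈ 1.411.
Targets: 4:3 ≈ 1.333; 3:2 ≈ 1.500; 16:9 ≈ 1.778; root-2 ≈ 1.414.

P=4:3, Q=16:9, R=3:2, S=root-2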